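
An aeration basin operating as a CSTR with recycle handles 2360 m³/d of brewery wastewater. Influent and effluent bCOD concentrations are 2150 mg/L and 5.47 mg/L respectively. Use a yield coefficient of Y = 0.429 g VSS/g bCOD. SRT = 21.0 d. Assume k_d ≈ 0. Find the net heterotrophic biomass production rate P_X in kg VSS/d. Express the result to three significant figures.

P_X ≈ 2170 kg VSS/d

With endogenous decay neglected, the observed yield equals the true yield: Y_obs = Y = 0.429 g VSS/g bCOD.
Mass of bCOD removed per day: Q(S₀ − S) = 2360 × 2145 g/m³ = 5061 kg/d.
So the net sludge growth is P_X = 0.4290 × 5061 = 2171 kg VSS/d.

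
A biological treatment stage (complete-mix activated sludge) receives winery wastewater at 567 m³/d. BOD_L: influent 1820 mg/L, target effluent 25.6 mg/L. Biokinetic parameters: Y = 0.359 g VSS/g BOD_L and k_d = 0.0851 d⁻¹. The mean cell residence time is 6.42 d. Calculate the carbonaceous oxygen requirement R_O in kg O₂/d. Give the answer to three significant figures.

The observed yield is Y_obs = Y/(1 + k_d·θ_c) = 0.359 / (1 + 0.0851 × 6.42) = 0.359 / 1.546 = 0.2322 g VSS per g BOD_L removed.
Mass of BOD_L removed per day: Q(S₀ − S) = 567 × 1794 g/m³ = 1017 kg/d.
P_X = Y_obs·Q·(S₀ − S) = 0.2322 × 1017 = 236.2 kg VSS/d.
Carbonaceous O₂ demand = substrate oxidised − cell-mass equivalent = 1017 − 1.42 × 236.2 = 682.0 kg O₂/d.

R_O ≈ 682 kg O₂/d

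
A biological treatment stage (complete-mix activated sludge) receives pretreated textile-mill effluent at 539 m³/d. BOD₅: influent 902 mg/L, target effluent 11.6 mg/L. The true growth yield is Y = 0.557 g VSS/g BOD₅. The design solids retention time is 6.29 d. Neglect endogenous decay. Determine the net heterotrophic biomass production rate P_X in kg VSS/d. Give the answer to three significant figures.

P_X ≈ 267 kg VSS/d

No decay correction is needed, so Y_obs = Y = 0.557.
ΔS = 902 − 11.6 = 890.4 mg/L, so the substrate removal rate is 539 × 890.4/1000 = 479.9 kg BOD₅/d.
P_X = Y_obs · Q(S₀ − S) = 0.5570 × 479.9 = 267.3 kg VSS/d.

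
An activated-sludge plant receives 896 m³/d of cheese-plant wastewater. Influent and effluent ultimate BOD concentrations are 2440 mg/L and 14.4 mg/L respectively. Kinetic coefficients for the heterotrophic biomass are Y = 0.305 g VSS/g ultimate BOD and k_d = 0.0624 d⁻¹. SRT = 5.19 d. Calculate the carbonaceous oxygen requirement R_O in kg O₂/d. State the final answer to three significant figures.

Correct the yield for decay: Y_obs = Y/(1 + k_d θ_c) = 0.305 / (1 + 0.0624 × 5.19) = 0.305 / 1.324 = 0.2304.
Q·(S₀ − S) = 896 × (2440 − 14.4) × 10⁻³ = 2173 kg/d removed.
P_X = Y_obs·Q·(S₀ − S) = 0.2304 × 2173 = 500.7 kg VSS/d.
Carbonaceous O₂ demand = substrate oxidised − cell-mass equivalent = 2173 − 1.42 × 500.7 = 1462 kg O₂/d.

R_O ≈ 1460 kg O₂/d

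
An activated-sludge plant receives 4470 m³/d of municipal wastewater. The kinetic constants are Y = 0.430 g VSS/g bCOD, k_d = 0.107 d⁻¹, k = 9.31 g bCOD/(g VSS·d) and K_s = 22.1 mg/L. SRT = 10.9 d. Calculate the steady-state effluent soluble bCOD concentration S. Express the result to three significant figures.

Effluent substrate depends only on kinetics and SRT: S = K_s(1 + k_d θ_c) / [θ_c(Yk − k_d) − 1] = 22.1 × (1 + 0.107 × 10.9) / [10.9 × (0.430 × 9.31 − 0.107) − 1] = 47.88 / 41.47 = 1.154 mg/L.

S ≈ 1.15 mg/L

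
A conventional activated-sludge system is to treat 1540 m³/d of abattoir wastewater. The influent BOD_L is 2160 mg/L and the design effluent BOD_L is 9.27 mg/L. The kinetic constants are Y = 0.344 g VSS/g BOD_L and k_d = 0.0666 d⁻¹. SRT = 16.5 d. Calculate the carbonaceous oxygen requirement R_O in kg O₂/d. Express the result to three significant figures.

R_O ≈ 2540 kg O₂/d

Y_obs = Y / (1 + k_d θ_c) = 0.344 / (1 + 0.0666 × 16.5) = 0.344 / 2.099 = 0.1639.
ΔS = 2160 − 9.27 = 2151 mg/L, so the substrate removal rate is 1540 × 2151/1000 = 3312 kg BOD_L/d.
Biomass synthesised: P_X = Y_obs × 3312 = 542.8 kg VSS/d.
Carbonaceous O₂ demand = substrate oxidised − cell-mass equivalent = 3312 − 1.42 × 542.8 = 2541 kg O₂/d.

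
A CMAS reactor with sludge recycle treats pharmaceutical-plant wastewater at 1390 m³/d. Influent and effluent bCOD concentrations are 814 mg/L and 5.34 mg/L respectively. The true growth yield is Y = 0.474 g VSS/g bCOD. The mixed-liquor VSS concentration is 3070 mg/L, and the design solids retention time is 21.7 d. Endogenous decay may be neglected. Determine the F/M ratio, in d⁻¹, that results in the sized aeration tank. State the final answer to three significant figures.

F/M ≈ 0.0979 d⁻¹

With k_d = 0 the design equation reduces to V = Y Q (S₀−S) θ_c / X = 0.474 × 1390 × (814 − 5.34) × 21.7 / 3070 = 3766 m³.
F/M = Q·S₀ / (V·X) = 1390 × 814 / (3766 × 3070) = 0.09786 g bCOD·(g VSS·d)⁻¹.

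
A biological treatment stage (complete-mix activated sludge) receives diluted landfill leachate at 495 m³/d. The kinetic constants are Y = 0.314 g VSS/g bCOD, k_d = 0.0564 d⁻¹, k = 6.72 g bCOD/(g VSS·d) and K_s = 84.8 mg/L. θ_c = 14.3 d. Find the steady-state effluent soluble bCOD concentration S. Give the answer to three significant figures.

S ≈ 5.40 mg/L

From the Monod/SRT balance for a CMAS, S = K_s·(1+k_d θ_c)/[θ_c·(Y k − k_d) − 1] = 84.8 × (1 + 0.0564 × 14.3) / [14.3 × (0.314 × 6.72 − 0.0564) − 1] = 153.2 / 28.37 = 5.400 mg/L.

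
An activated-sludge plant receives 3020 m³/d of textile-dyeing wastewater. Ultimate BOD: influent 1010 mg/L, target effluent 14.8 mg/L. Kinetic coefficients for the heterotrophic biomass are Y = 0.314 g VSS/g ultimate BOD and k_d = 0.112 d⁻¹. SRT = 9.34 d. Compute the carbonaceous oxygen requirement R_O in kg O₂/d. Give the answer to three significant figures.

R_O ≈ 2350 kg O₂/d

Observed yield with endogenous decay: Y_obs = Y / (1 + k_d·θ_c) = 0.314 / (1 + 0.112 × 9.34) = 0.314 / 2.046 = 0.1535 g VSS/g ultimate BOD.
Substrate removed = Q·(S₀ − S) = 3020 m³/d × (1010 − 14.8) g/m³ = 3.01×10^6 g/d = 3006 kg/d.
Net sludge production P_X = 0.1535 × 3006 = 461.2 kg VSS/d.
Carbonaceous O₂ demand = substrate oxidised − cell-mass equivalent = 3006 − 1.42 × 461.2 = 2351 kg O₂/d.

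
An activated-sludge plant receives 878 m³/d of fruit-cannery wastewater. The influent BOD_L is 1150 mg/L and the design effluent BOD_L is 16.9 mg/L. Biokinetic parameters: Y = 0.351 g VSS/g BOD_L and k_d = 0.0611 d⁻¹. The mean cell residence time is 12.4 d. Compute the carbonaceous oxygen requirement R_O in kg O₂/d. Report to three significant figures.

The observed yield is Y_obs = Y/(1 + k_d·θ_c) = 0.351 / (1 + 0.0611 × 12.4) = 0.351 / 1.758 = 0.1997 g VSS per g BOD_L removed.
Q·(S₀ − S) = 878 × (1150 − 16.9) × 10⁻³ = 994.9 kg/d removed.
P_X = Y_obs·Q·(S₀ − S) = 0.1997 × 994.9 = 198.7 kg VSS/d.
R_O = Q·(S₀ − S) − 1.42·P_X = 994.9 − 1.42 × 198.7 = 712.7 kg O₂/d.

R_O ≈ 713 kg O₂/d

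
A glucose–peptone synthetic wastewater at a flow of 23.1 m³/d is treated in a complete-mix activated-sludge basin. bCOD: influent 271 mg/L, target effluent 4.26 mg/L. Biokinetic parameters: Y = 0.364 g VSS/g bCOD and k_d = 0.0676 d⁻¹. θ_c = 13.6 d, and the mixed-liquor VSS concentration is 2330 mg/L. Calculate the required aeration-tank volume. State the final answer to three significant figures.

From the SRT design equation V = Y Q (S₀−S) θ_c / [X (1 + k_d θ_c)] = 0.364 × 23.1 × (271 − 4.26) × 13.6 / [2330 × (1 + 0.0676 × 13.6)] = 3.05×10^4 / 4472 = 6.821 m³.

V ≈ 6.82 m³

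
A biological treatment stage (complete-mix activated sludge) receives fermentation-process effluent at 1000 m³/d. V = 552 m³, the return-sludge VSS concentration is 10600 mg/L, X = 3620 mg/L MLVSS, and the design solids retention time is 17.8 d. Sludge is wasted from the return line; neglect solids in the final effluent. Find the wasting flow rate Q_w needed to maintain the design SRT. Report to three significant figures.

Q_w = (V·X)/(θ_c X_r) = 552.0 × 3620 / (17.8 × 10600) = 10.59 m³/d.

Q_w ≈ 10.6 m³/d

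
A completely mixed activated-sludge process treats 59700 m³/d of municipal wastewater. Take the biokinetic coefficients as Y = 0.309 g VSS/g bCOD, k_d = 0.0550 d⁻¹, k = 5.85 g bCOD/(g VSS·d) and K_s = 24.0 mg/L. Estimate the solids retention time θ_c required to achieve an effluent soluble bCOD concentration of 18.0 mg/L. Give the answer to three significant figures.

At the target effluent, Y k S/(K_s+S) = 0.309×5.85×18.0/42.00 = 0.7747 d⁻¹.
1/θ_c = 0.7747 − 0.0550 = 0.7197 d⁻¹, so θ_c = 1.389 d.

θ_c ≈ 1.39 d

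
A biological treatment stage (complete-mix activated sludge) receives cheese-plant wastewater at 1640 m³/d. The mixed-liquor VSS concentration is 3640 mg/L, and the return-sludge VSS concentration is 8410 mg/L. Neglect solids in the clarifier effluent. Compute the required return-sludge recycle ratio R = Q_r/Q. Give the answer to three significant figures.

R ≈ 0.763

R = Q_r/Q = X/(X_r − X) = 3640 / (8410 − 3640) = 0.7631.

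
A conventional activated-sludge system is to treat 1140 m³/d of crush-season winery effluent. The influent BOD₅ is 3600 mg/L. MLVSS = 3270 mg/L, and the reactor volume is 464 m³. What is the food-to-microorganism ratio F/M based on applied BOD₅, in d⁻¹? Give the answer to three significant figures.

Food-to-microorganism ratio F/M = Q S₀ / (V X) = 1140 × 3600 / (464.0 × 3270) = 2.705 d⁻¹.

F/M ≈ 2.70 d⁻¹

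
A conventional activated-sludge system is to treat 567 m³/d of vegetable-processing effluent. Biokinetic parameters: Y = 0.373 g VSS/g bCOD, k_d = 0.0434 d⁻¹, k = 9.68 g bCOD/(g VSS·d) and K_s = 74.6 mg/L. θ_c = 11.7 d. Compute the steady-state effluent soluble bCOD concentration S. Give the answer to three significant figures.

S ≈ 2.76 mg/L

For a completely mixed reactor with recycle the Lawrence–McCarty relation gives S = K_s·(1 + k_d·θ_c) / [θ_c·(Y·k − k_d) − 1] = 74.6 × (1 + 0.0434 × 11.7) / [11.7 × (0.373 × 9.68 − 0.0434) − 1] = 112.5 / 40.74 = 2.761 mg/L.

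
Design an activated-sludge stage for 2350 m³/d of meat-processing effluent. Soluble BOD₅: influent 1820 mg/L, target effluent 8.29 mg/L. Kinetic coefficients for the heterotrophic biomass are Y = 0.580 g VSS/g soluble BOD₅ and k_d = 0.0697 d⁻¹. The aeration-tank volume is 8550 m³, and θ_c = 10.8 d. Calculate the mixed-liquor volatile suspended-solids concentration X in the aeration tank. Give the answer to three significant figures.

X ≈ 1780 mg/L

Solving the biomass balance for X: X = Y Q (S₀−S) θ_c / [V (1+k_d θ_c)] = 0.580 × 2350 × (1820 − 8.29) × 10.8 / [8550 × (1 + 0.0697 × 10.8)] = 1780 mg/L.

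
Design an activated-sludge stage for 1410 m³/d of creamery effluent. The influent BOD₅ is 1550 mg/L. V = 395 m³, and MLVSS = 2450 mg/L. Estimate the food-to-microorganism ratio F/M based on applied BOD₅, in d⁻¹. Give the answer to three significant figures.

F/M = Q·S₀ / (V·X) = 1410 × 1550 / (395.0 × 2450) = 2.258 g BOD₅·(g VSS·d)⁻¹.

F/M ≈ 2.26 d⁻¹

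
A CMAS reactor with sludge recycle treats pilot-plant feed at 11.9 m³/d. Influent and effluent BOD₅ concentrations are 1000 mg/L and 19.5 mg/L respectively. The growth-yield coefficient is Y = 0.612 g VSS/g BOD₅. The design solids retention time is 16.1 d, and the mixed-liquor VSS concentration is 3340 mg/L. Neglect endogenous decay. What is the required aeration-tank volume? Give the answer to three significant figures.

V ≈ 34.4 m³

Biomass mass balance (decay neglected): V·X = Y·Q·(S₀ − S)·θ_c, so V = 0.612 × 11.9 × (1000 − 19.5) × 16.1 / 3340 = 34.42 m³.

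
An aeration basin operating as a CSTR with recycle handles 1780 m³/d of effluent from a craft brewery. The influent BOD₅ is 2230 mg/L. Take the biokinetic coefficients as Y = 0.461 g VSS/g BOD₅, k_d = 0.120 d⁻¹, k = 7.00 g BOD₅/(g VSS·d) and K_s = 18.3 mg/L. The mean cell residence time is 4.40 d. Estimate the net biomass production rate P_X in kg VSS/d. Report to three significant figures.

P_X ≈ 1200 kg VSS/d

From the Monod/SRT balance for a CMAS, S = K_s·(1+k_d θ_c)/[θ_c·(Y k − k_d) − 1] = 18.3 × (1 + 0.120 × 4.40) / [4.40 × (0.461 × 7.00 − 0.120) − 1] = 27.96 / 12.67 = 2.207 mg/L.
Y_obs = Y / (1 + k_d θ_c) = 0.461 / (1 + 0.120 × 4.40) = 0.461 / 1.528 = 0.3017.
Substrate removed = Q·(S₀ − S) = 1780 m³/d × (2230 − 2.21) g/m³ = 3.97×10^6 g/d = 3965 kg/d.
Net biomass production P_X = Y_obs × Q·(S₀ − S) = 0.3017 × 3965 = 1196 kg VSS/d.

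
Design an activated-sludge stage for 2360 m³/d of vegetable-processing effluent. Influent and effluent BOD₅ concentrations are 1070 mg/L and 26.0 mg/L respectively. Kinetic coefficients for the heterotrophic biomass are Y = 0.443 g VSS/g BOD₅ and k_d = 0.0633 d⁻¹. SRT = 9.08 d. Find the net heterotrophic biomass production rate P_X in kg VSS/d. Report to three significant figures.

P_X ≈ 693 kg VSS/d

Correct the yield for decay: Y_obs = Y/(1 + k_d θ_c) = 0.443 / (1 + 0.0633 × 9.08) = 0.443 / 1.575 = 0.2813.
ΔS = 1070 − 26.0 = 1044 mg/L, so the substrate removal rate is 2360 × 1044/1000 = 2464 kg BOD₅/d.
P_X = Y_obs · Q(S₀ − S) = 0.2813 × 2464 = 693.1 kg VSS/d.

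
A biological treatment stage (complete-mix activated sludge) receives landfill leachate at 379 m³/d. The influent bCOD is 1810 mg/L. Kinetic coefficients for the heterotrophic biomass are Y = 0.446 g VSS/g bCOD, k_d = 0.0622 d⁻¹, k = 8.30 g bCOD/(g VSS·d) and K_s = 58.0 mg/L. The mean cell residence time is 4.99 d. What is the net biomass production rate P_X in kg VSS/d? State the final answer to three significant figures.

From the Monod/SRT balance for a CMAS, S = K_s·(1+k_d θ_c)/[θ_c·(Y k − k_d) − 1] = 58.0 × (1 + 0.0622 × 4.99) / [4.99 × (0.446 × 8.30 − 0.0622) − 1] = 76.00 / 17.16 = 4.429 mg/L.
Y_obs = Y / (1 + k_d θ_c) = 0.446 / (1 + 0.0622 × 4.99) = 0.446 / 1.310 = 0.3404.
Q·(S₀ − S) = 379 × (1810 − 4.43) × 10⁻³ = 684.3 kg/d removed.
Net biomass production P_X = Y_obs × Q·(S₀ − S) = 0.3404 × 684.3 = 232.9 kg VSS/d.

P_X ≈ 233 kg VSS/d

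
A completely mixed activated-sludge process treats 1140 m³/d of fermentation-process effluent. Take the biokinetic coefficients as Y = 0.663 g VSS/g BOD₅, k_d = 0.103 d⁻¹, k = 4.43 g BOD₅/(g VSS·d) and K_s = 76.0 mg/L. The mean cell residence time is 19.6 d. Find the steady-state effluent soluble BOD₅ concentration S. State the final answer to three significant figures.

Effluent substrate depends only on kinetics and SRT: S = K_s(1 + k_d θ_c) / [θ_c(Yk − k_d) − 1] = 76.0 × (1 + 0.103 × 19.6) / [19.6 × (0.663 × 4.43 − 0.103) − 1] = 229.4 / 54.55 = 4.206 mg/L.

S ≈ 4.21 mg/L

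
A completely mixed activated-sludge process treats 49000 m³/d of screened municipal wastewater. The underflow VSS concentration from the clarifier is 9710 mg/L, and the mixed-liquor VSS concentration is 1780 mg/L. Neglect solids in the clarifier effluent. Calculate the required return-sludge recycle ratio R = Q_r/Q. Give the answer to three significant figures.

R ≈ 0.224

R = Q_r/Q = X/(X_r − X) = 1780 / (9710 − 1780) = 0.2245.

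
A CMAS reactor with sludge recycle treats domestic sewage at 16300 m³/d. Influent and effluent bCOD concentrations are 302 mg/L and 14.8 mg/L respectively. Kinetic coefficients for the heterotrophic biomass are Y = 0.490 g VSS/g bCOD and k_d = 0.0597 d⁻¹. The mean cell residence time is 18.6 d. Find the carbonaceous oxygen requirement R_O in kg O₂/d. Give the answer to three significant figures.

R_O ≈ 3140 kg O₂/d

The observed yield is Y_obs = Y/(1 + k_d·θ_c) = 0.490 / (1 + 0.0597 × 18.6) = 0.490 / 2.110 = 0.2322 g VSS per g bCOD removed.
Mass of bCOD removed per day: Q(S₀ − S) = 16300 × 287.2 g/m³ = 4681 kg/d.
P_X = Y_obs·Q·(S₀ − S) = 0.2322 × 4681 = 1087 kg VSS/d.
R_O = Q·ΔS − 1.42 P_X = 4681 − 1543 = 3138 kg O₂/d.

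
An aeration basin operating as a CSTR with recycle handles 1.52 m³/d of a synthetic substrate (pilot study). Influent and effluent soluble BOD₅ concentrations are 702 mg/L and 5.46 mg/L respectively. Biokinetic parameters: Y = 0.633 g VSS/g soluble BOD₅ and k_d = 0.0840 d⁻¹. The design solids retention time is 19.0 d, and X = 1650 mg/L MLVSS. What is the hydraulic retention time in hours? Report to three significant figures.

Steady-state biomass mass balance: V·X·(1 + k_d·θ_c) = Y·Q·(S₀ − S)·θ_c, so V = 0.633 × 1.52 × (702 − 5.46) × 19.0 / [1650 × (1 + 0.0840 × 19.0)] = 1.27×10^4 / 4283 = 2.973 m³.
Hydraulic retention time τ = V/Q = 2.973 / 1.52 = 1.956 d = 46.94 h.

τ ≈ 46.9 h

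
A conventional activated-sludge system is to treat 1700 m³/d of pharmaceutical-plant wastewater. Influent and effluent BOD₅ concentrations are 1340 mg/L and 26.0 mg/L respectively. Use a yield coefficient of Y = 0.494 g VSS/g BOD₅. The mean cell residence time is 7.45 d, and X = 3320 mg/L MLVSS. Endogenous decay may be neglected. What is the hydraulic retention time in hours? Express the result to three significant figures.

V·X = Y·Q·ΔS·θ_c gives V = 0.494 × 1700 × (1340 − 26.0) × 7.45 / 3320 = 2476 m³.
τ = V/Q = 2476/1700 = 1.457 d, or 34.96 h.

τ ≈ 35.0 h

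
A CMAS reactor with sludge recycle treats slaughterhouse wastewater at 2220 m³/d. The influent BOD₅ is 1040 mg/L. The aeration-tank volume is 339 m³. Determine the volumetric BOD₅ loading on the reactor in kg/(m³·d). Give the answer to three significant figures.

Volumetric loading L_v = Q·S₀ / V = 2220 × 1040 g/m³ / 339.0 m³ = 6811 g/(m³·d) = 6.811 kg BOD₅/(m³·d).

L_v ≈ 6.81 kg BOD₅/(m³·d)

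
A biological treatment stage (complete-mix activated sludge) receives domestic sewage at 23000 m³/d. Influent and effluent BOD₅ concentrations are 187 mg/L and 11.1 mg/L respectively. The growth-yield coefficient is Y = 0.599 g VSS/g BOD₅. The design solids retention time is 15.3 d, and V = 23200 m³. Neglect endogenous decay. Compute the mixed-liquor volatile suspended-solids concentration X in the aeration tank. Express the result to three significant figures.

X ≈ 1600 mg/L

X = Y·Q·ΔS·θ_c / V = 0.599 × 23000 × (187 − 11.1) × 15.3 / 23200 = 1598 mg/L.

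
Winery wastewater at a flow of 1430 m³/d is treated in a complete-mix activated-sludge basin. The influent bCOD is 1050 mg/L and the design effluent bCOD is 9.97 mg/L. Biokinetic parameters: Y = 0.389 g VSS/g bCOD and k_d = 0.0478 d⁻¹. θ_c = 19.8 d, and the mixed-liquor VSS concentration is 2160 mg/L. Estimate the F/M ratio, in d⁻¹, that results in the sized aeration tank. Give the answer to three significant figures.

F/M ≈ 0.255 d⁻¹

Steady-state biomass mass balance: V·X·(1 + k_d·θ_c) = Y·Q·(S₀ − S)·θ_c, so V = 0.389 × 1430 × (1050 − 9.97) × 19.8 / [2160 × (1 + 0.0478 × 19.8)] = 1.15×10^7 / 4204 = 2725 m³.
F/M = Q·S₀ / (V·X) = 1430 × 1050 / (2725 × 2160) = 0.2551 g bCOD·(g VSS·d)⁻¹.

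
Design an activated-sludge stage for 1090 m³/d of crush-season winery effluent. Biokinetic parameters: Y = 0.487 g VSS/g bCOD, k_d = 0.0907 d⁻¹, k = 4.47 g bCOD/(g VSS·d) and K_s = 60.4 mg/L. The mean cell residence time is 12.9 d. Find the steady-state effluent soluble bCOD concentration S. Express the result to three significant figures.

S ≈ 5.06 mg/L

From the Monod/SRT balance for a CMAS, S = K_s·(1+k_d θ_c)/[θ_c·(Y k − k_d) − 1] = 60.4 × (1 + 0.0907 × 12.9) / [12.9 × (0.487 × 4.47 − 0.0907) − 1] = 131.1 / 25.91 = 5.058 mg/L.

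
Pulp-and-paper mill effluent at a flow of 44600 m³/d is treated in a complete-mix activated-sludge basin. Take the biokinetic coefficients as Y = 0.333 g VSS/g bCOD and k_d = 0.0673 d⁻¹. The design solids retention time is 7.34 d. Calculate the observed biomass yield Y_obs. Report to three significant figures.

The observed yield is Y_obs = Y/(1 + k_d·θ_c) = 0.333 / (1 + 0.0673 × 7.34) = 0.333 / 1.494 = 0.2229 g VSS per g bCOD removed.

Y_obs ≈ 0.223 g VSS/g bCOD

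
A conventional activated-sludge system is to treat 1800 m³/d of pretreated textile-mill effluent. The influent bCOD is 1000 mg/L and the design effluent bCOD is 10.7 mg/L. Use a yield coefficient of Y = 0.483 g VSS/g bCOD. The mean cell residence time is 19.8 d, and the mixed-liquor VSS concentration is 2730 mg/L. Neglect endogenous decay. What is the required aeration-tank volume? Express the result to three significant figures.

V ≈ 6240 m³

V·X = Y·Q·ΔS·θ_c gives V = 0.483 × 1800 × (1000 − 10.7) × 19.8 / 2730 = 6238 m³.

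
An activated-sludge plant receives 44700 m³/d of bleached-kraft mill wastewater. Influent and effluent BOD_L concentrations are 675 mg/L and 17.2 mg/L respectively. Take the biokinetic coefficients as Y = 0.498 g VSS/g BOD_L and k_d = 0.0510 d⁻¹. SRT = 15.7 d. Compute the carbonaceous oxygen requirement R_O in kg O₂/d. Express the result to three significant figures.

The observed yield is Y_obs = Y/(1 + k_d·θ_c) = 0.498 / (1 + 0.0510 × 15.7) = 0.498 / 1.801 = 0.2766 g VSS per g BOD_L removed.
Q·(S₀ − S) = 44700 × (675 − 17.2) × 10⁻³ = 29404 kg/d removed.
Net sludge production P_X = 0.2766 × 29404 = 8132 kg VSS/d.
R_O = Q·(S₀ − S) − 1.42·P_X = 29404 − 1.42 × 8132 = 17856 kg O₂/d.

R_O ≈ 17900 kg O₂/d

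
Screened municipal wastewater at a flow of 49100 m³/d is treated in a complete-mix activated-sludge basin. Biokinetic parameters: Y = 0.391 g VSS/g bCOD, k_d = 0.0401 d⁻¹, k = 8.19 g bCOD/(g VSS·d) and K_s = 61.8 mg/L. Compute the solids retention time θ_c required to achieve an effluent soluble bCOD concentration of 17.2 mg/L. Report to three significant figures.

At the target effluent, Y k S/(K_s+S) = 0.391×8.19×17.2/79.00 = 0.6972 d⁻¹.
θ_c = 1/(μ − k_d) = 1/(0.6972 − 0.0401) = 1/0.6571 = 1.522 d.

θ_c ≈ 1.52 d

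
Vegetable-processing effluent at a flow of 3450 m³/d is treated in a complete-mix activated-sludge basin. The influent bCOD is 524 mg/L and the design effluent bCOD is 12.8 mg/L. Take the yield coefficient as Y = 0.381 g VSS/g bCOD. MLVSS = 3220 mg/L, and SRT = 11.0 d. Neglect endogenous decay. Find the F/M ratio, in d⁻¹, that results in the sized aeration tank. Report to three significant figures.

Biomass mass balance (decay neglected): V·X = Y·Q·(S₀ − S)·θ_c, so V = 0.381 × 3450 × (524 − 12.8) × 11.0 / 3220 = 2295 m³.
Food-to-microorganism ratio F/M = Q S₀ / (V X) = 3450 × 524 / (2295 × 3220) = 0.2446 d⁻¹.

F/M ≈ 0.245 d⁻¹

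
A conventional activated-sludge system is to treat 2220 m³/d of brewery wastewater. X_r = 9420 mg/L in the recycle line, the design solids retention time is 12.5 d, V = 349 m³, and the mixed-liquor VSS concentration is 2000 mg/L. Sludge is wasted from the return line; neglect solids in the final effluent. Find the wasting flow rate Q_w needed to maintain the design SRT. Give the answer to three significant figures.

θ_c = V·X/(Q_w·X_r) when wasting from the recycle, so Q_w = V·X/(θ_c·X_r) = 349.0 × 2000 / (12.5 × 9420) = 5.928 m³/d.

Q_w ≈ 5.93 m³/d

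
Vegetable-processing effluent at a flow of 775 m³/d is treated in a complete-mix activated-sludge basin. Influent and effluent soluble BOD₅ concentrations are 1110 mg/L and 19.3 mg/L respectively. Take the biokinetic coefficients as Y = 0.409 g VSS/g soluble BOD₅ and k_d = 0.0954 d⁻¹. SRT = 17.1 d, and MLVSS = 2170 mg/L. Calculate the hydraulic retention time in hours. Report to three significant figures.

τ ≈ 32.1 h

Rearranging the biomass balance for a CMAS with decay, V = Y·Q·ΔS·θ_c / [X·(1+k_d θ_c)] = 0.409 × 775 × (1110 − 19.3) × 17.1 / [2170 × (1 + 0.0954 × 17.1)] = 5.91×10^6 / 5710 = 1035 m³.
Hydraulic retention time τ = V/Q = 1035 / 775 = 1.336 d = 32.06 h.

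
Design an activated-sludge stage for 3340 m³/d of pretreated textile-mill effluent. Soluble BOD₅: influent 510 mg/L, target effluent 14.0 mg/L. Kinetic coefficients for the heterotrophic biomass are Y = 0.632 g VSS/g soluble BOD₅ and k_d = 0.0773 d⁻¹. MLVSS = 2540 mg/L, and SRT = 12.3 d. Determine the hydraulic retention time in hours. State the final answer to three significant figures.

τ ≈ 18.7 h

Steady-state biomass mass balance: V·X·(1 + k_d·θ_c) = Y·Q·(S₀ − S)·θ_c, so V = 0.632 × 3340 × (510 − 14.0) × 12.3 / [2540 × (1 + 0.0773 × 12.3)] = 1.29×10^7 / 4955 = 2599 m³.
HRT = V/Q = 2599 m³ / 3340 m³·d⁻¹ = 0.7781 d × 24 = 18.68 h.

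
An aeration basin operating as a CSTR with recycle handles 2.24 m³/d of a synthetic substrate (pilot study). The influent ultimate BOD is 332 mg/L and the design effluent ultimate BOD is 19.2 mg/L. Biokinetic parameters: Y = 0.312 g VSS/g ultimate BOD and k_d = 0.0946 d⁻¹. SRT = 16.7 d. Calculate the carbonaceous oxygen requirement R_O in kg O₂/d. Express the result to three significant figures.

The observed yield is Y_obs = Y/(1 + k_d·θ_c) = 0.312 / (1 + 0.0946 × 16.7) = 0.312 / 2.580 = 0.1209 g VSS per g ultimate BOD removed.
Q·(S₀ − S) = 2.24 × (332 − 19.2) × 10⁻³ = 0.7007 kg/d removed.
Net sludge production P_X = 0.1209 × 0.7007 = 0.08474 kg VSS/d.
R_O = Q·ΔS − 1.42 P_X = 0.7007 − 0.1203 = 0.5803 kg O₂/d.

R_O ≈ 0.580 kg O₂/d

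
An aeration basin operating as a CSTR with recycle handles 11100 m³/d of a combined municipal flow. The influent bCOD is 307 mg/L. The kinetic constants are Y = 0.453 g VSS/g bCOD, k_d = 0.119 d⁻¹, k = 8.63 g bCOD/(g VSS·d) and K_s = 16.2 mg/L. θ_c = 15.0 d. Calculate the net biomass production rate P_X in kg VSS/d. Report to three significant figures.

From the Monod/SRT balance for a CMAS, S = K_s·(1+k_d θ_c)/[θ_c·(Y k − k_d) − 1] = 16.2 × (1 + 0.119 × 15.0) / [15.0 × (0.453 × 8.63 − 0.119) − 1] = 45.12 / 55.86 = 0.8077 mg/L.
Y_obs = Y / (1 + k_d θ_c) = 0.453 / (1 + 0.119 × 15.0) = 0.453 / 2.785 = 0.1627.
Q·(S₀ − S) = 11100 × (307 − 0.808) × 10⁻³ = 3399 kg/d removed.
P_X = Y_obs · Q(S₀ − S) = 0.1627 × 3399 = 552.8 kg VSS/d.

P_X ≈ 553 kg VSS/d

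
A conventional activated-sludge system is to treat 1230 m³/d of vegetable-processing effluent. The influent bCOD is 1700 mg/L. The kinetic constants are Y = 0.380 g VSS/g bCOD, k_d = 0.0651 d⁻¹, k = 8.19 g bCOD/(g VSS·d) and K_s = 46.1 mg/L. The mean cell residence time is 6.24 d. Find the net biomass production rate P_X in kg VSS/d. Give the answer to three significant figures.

For a completely mixed reactor with recycle the Lawrence–McCarty relation gives S = K_s·(1 + k_d·θ_c) / [θ_c·(Y·k − k_d) − 1] = 46.1 × (1 + 0.0651 × 6.24) / [6.24 × (0.380 × 8.19 − 0.0651) − 1] = 64.83 / 18.01 = 3.599 mg/L.
Correct the yield for decay: Y_obs = Y/(1 + k_d θ_c) = 0.380 / (1 + 0.0651 × 6.24) = 0.380 / 1.406 = 0.2702.
Mass of bCOD removed per day: Q(S₀ − S) = 1230 × 1696 g/m³ = 2087 kg/d.
Net biomass production P_X = Y_obs × Q·(S₀ − S) = 0.2702 × 2087 = 563.8 kg VSS/d.

P_X ≈ 564 kg VSS/d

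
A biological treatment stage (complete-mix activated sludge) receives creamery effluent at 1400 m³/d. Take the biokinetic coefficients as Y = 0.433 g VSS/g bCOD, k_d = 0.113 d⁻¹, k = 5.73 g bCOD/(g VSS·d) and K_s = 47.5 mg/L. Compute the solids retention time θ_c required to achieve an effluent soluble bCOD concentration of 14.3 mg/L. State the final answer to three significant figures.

From 1/θ_c = Y·k·S/(K_s + S) − k_d: Y·k·S/(K_s+S) = 0.433 × 5.73 × 14.3 / (47.5 + 14.3) = 0.5741 d⁻¹.
1/θ_c = 0.5741 − 0.113 = 0.4611 d⁻¹, so θ_c = 2.169 d.

θ_c ≈ 2.17 d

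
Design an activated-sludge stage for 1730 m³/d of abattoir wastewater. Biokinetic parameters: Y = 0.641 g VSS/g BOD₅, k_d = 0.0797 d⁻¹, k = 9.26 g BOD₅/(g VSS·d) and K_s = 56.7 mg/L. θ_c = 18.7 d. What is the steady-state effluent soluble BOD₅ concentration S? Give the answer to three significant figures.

S ≈ 1.30 mg/L

From the Monod/SRT balance for a CMAS, S = K_s·(1+k_d θ_c)/[θ_c·(Y k − k_d) − 1] = 56.7 × (1 + 0.0797 × 18.7) / [18.7 × (0.641 × 9.26 − 0.0797) − 1] = 141.2 / 108.5 = 1.301 mg/L.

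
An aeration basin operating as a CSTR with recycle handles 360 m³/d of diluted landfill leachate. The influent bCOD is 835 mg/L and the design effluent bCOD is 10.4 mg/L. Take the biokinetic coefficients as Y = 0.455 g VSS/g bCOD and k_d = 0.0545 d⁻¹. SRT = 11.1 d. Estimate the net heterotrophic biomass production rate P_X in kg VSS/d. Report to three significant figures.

P_X ≈ 84.2 kg VSS/d

Y_obs = Y / (1 + k_d θ_c) = 0.455 / (1 + 0.0545 × 11.1) = 0.455 / 1.605 = 0.2835.
Substrate removed = Q·(S₀ − S) = 360 m³/d × (835 − 10.4) g/m³ = 2.97×10^5 g/d = 296.9 kg/d.
So the net sludge growth is P_X = 0.2835 × 296.9 = 84.16 kg VSS/d.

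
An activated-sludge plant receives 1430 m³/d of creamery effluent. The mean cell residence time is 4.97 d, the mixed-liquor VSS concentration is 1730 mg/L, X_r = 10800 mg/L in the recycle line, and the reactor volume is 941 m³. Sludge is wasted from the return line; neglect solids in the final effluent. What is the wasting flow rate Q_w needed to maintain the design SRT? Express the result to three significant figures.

Wasting from the return line (neglecting effluent solids): Q_w = V·X / (θ_c·X_r) = 941.0 × 1730 / (4.97 × 10800) = 30.33 m³/d.

Q_w ≈ 30.3 m³/d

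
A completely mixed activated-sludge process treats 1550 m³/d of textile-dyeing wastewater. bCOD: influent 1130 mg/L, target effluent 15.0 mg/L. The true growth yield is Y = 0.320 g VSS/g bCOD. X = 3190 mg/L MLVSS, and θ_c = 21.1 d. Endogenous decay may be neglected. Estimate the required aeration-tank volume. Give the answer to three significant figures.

V ≈ 3660 m³

Biomass mass balance (decay neglected): V·X = Y·Q·(S₀ − S)·θ_c, so V = 0.320 × 1550 × (1130 − 15.0) × 21.1 / 3190 = 3658 m³.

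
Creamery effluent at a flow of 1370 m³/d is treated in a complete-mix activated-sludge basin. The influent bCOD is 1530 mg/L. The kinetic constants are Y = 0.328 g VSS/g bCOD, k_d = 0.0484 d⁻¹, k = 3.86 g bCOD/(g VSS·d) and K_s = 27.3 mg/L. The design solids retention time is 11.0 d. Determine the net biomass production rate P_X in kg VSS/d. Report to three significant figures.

Effluent substrate depends only on kinetics and SRT: S = K_s(1 + k_d θ_c) / [θ_c(Yk − k_d) − 1] = 27.3 × (1 + 0.0484 × 11.0) / [11.0 × (0.328 × 3.86 − 0.0484) − 1] = 41.83 / 12.39 = 3.375 mg/L.
Correct the yield for decay: Y_obs = Y/(1 + k_d θ_c) = 0.328 / (1 + 0.0484 × 11.0) = 0.328 / 1.532 = 0.2140.
ΔS = 1530 − 3.38 = 1527 mg/L, so the substrate removal rate is 1370 × 1527/1000 = 2091 kg bCOD/d.
So the net sludge growth is P_X = 0.2140 × 2091 = 447.7 kg VSS/d.

P_X ≈ 448 kg VSS/d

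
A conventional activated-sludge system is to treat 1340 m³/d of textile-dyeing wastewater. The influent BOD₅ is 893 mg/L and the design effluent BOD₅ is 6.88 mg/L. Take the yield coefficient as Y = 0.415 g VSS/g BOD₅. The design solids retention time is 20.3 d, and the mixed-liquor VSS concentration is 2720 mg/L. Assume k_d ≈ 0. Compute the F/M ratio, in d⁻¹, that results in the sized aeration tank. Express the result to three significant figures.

F/M ≈ 0.120 d⁻¹

V·X = Y·Q·ΔS·θ_c gives V = 0.415 × 1340 × (893 − 6.88) × 20.3 / 2720 = 3678 m³.
F/M = applied load / biomass = Q·S₀/(V·X) = 1340 × 893 / (3678 × 2720) = 0.1196 d⁻¹.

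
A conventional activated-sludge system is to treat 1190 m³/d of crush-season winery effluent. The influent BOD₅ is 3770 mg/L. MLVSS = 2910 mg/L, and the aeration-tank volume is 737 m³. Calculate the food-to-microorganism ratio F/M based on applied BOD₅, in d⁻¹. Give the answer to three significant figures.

F/M ≈ 2.09 d⁻¹

F/M = applied load / biomass = Q·S₀/(V·X) = 1190 × 3770 / (737.0 × 2910) = 2.092 d⁻¹.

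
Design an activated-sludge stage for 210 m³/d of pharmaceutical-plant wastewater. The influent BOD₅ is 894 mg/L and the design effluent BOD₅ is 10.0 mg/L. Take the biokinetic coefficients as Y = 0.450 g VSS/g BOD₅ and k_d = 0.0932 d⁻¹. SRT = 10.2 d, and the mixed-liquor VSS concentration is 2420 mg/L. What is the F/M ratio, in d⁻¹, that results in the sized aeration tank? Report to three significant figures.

F/M ≈ 0.430 d⁻¹

Rearranging the biomass balance for a CMAS with decay, V = Y·Q·ΔS·θ_c / [X·(1+k_d θ_c)] = 0.450 × 210 × (894 − 10.0) × 10.2 / [2420 × (1 + 0.0932 × 10.2)] = 8.52×10^5 / 4721 = 180.5 m³.
Food-to-microorganism ratio F/M = Q S₀ / (V X) = 210 × 894 / (180.5 × 2420) = 0.4298 d⁻¹.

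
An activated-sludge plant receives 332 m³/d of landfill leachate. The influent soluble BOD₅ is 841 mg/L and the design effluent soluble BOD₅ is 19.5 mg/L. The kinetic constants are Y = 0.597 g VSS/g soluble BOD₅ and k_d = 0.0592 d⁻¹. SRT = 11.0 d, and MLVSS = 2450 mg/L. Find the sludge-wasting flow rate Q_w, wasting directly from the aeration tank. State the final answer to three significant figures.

Q_w ≈ 40.2 m³/d

Steady-state biomass mass balance: V·X·(1 + k_d·θ_c) = Y·Q·(S₀ − S)·θ_c, so V = 0.597 × 332 × (841 − 19.5) × 11.0 / [2450 × (1 + 0.0592 × 11.0)] = 1.79×10^6 / 4045 = 442.7 m³.
Wasting from the aeration tank: Q_w = V / θ_c = 442.7 / 11.0 = 40.25 m³/d.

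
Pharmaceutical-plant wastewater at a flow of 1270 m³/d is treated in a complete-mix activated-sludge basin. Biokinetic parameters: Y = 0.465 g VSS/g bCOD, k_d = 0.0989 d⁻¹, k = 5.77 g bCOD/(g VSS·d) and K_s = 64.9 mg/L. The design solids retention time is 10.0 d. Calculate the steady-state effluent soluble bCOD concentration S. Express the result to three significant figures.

For a completely mixed reactor with recycle the Lawrence–McCarty relation gives S = K_s·(1 + k_d·θ_c) / [θ_c·(Y·k − k_d) − 1] = 64.9 × (1 + 0.0989 × 10.0) / [10.0 × (0.465 × 5.77 − 0.0989) − 1] = 129.1 / 24.84 = 5.196 mg/L.

S ≈ 5.20 mg/L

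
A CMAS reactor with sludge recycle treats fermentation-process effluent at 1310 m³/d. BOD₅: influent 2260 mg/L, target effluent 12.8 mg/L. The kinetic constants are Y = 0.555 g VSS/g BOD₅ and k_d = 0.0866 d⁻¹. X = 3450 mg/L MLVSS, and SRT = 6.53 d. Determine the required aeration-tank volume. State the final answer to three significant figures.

V ≈ 1980 m³

Steady-state biomass mass balance: V·X·(1 + k_d·θ_c) = Y·Q·(S₀ − S)·θ_c, so V = 0.555 × 1310 × (2260 − 12.8) × 6.53 / [3450 × (1 + 0.0866 × 6.53)] = 1.07×10^7 / 5401 = 1975 m³.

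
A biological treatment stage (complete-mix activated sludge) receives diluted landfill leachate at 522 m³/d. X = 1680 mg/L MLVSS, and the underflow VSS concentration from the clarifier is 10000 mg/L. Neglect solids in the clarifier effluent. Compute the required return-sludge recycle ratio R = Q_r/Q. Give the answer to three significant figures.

R ≈ 0.202

R = Q_r/Q = X/(X_r − X) = 1680 / (10000 − 1680) = 0.2019.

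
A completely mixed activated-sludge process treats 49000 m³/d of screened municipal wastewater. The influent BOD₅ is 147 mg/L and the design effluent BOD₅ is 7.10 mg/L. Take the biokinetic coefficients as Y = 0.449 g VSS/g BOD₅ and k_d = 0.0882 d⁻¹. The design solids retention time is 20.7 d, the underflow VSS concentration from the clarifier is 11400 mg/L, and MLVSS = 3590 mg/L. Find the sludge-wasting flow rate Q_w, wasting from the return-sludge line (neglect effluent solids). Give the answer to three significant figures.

Rearranging the biomass balance for a CMAS with decay, V = Y·Q·ΔS·θ_c / [X·(1+k_d θ_c)] = 0.449 × 49000 × (147 − 7.10) × 20.7 / [3590 × (1 + 0.0882 × 20.7)] = 6.37×10^7 / 10144 = 6281 m³.
Q_w = (V·X)/(θ_c X_r) = 6281 × 3590 / (20.7 × 11400) = 95.55 m³/d.

Q_w ≈ 95.5 m³/d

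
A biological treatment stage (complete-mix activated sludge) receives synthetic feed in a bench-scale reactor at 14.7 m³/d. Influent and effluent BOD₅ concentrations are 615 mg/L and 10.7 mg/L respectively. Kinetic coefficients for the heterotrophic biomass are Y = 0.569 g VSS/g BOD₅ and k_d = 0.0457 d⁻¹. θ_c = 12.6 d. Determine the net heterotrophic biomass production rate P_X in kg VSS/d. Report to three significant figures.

Observed yield with endogenous decay: Y_obs = Y / (1 + k_d·θ_c) = 0.569 / (1 + 0.0457 × 12.6) = 0.569 / 1.576 = 0.3611 g VSS/g BOD₅.
ΔS = 615 − 10.7 = 604.3 mg/L, so the substrate removal rate is 14.7 × 604.3/1000 = 8.883 kg BOD₅/d.
Biomass produced: P_X = Y_obs·Q·ΔS = 0.3611 × 8.883 ≈ 3.208 kg VSS/d.

P_X ≈ 3.21 kg VSS/d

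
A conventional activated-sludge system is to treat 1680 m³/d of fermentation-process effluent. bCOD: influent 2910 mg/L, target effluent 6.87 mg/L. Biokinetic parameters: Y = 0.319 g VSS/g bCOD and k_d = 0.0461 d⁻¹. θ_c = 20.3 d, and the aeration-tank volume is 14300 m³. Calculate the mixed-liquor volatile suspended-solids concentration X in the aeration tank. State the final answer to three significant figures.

From V·X·(1 + k_d·θ_c) = Y·Q·(S₀ − S)·θ_c: X = 0.319 × 1680 × (2910 − 6.87) × 20.3 / [14300 × (1 + 0.0461 × 20.3)] = 1141 mg/L.

X ≈ 1140 mg/L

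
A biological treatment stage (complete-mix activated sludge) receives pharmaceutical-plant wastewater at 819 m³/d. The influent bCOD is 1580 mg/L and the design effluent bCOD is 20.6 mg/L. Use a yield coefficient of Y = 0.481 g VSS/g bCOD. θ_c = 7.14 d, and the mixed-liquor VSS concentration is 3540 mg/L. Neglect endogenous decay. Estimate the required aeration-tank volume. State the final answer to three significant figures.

Biomass mass balance (decay neglected): V·X = Y·Q·(S₀ − S)·θ_c, so V = 0.481 × 819 × (1580 − 20.6) × 7.14 / 3540 = 1239 m³.

V ≈ 1240 m³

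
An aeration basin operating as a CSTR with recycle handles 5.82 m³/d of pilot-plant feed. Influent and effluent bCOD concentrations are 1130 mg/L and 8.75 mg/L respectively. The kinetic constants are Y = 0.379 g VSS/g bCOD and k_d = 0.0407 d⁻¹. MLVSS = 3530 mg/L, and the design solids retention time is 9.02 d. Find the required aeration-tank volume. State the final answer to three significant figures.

V ≈ 4.62 m³

Steady-state biomass mass balance: V·X·(1 + k_d·θ_c) = Y·Q·(S₀ − S)·θ_c, so V = 0.379 × 5.82 × (1130 − 8.75) × 9.02 / [3530 × (1 + 0.0407 × 9.02)] = 2.23×10^4 / 4826 = 4.623 m³.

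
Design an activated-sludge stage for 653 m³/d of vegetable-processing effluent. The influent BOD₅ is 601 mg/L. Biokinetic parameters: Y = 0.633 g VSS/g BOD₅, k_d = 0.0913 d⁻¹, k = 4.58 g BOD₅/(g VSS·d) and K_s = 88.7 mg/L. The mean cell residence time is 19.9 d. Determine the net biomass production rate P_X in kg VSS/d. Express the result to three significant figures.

Effluent substrate depends only on kinetics and SRT: S = K_s(1 + k_d θ_c) / [θ_c(Yk − k_d) − 1] = 88.7 × (1 + 0.0913 × 19.9) / [19.9 × (0.633 × 4.58 − 0.0913) − 1] = 249.9 / 54.88 = 4.553 mg/L.
Correct the yield for decay: Y_obs = Y/(1 + k_d θ_c) = 0.633 / (1 + 0.0913 × 19.9) = 0.633 / 2.817 = 0.2247.
Q·(S₀ − S) = 653 × (601 − 4.55) × 10⁻³ = 389.5 kg/d removed.
P_X = Y_obs · Q(S₀ − S) = 0.2247 × 389.5 = 87.52 kg VSS/d.

P_X ≈ 87.5 kg VSS/d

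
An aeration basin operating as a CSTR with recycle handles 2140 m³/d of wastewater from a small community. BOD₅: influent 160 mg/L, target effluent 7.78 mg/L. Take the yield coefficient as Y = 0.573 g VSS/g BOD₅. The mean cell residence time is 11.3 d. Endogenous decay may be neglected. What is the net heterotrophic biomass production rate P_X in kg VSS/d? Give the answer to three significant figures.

P_X ≈ 187 kg VSS/d

Since k_d ≈ 0, Y_obs = Y = 0.573 g VSS/g BOD₅.
ΔS = 160 − 7.78 = 152.2 mg/L, so the substrate removal rate is 2140 × 152.2/1000 = 325.8 kg BOD₅/d.
Biomass produced: P_X = Y_obs·Q·ΔS = 0.5730 × 325.8 ≈ 186.7 kg VSS/d.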